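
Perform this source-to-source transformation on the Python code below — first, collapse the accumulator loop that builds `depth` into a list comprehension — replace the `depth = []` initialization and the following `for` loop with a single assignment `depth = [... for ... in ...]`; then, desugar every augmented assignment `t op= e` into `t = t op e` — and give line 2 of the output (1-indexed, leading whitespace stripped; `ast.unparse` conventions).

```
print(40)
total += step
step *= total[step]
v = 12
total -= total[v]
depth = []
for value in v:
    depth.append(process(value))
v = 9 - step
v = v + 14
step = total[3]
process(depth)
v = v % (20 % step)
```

Transformed code:
print(40)
total = total + step
step = step * total[step]
v = 12
total = total - total[v]
depth = [process(value) for value in v]
v = 9 - step
v = v + 14
step = total[3]
process(depth)
v = v % (20 % step)

total = total + step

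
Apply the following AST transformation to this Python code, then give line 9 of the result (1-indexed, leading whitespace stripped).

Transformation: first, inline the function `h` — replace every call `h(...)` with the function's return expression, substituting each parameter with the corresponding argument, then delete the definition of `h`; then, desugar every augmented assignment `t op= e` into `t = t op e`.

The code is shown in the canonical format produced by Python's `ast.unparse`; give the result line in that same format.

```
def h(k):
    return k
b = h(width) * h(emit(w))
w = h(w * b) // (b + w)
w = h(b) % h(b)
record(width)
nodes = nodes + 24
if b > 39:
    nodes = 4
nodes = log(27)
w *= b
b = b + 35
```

w = w * b

Transformed code:
b = width * emit(w)
w = w * b // (b + w)
w = b % b
record(width)
nodes = nodes + 24
if b > 39:
    nodes = 4
nodes = log(27)
w = w * b
b = b + 35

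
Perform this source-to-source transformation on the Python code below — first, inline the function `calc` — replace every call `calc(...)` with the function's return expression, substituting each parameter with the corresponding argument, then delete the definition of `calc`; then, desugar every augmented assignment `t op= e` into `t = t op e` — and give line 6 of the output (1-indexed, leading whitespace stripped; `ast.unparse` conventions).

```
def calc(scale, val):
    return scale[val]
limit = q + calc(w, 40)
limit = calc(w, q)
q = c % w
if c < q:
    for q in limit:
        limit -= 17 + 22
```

limit = limit - (17 + 22)

Transformed code:
limit = q + w[40]
limit = w[q]
q = c % w
if c < q:
    for q in limit:
        limit = limit - (17 + 22)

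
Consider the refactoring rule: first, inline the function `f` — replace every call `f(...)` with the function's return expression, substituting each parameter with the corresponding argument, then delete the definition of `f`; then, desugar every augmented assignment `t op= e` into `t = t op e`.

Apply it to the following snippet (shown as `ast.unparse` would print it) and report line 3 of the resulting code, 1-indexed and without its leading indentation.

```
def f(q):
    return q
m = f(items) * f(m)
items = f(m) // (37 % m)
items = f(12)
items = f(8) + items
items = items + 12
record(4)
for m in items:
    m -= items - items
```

items = 12

Transformed code:
m = items * m
items = m // (37 % m)
items = 12
items = 8 + items
items = items + 12
record(4)
for m in items:
    m = m - (items - items)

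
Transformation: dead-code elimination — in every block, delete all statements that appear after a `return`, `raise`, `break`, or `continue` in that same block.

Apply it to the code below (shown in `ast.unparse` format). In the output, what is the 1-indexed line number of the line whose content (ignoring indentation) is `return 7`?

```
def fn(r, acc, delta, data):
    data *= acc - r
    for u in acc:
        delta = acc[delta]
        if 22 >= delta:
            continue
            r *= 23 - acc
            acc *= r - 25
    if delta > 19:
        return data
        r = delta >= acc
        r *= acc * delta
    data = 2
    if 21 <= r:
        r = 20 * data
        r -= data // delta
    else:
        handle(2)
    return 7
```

15

Transformed code:
def fn(r, acc, delta, data):
    data *= acc - r
    for u in acc:
        delta = acc[delta]
        if 22 >= delta:
            continue
    if delta > 19:
        return data
    data = 2
    if 21 <= r:
        r = 20 * data
        r -= data // delta
    else:
        handle(2)
    return 7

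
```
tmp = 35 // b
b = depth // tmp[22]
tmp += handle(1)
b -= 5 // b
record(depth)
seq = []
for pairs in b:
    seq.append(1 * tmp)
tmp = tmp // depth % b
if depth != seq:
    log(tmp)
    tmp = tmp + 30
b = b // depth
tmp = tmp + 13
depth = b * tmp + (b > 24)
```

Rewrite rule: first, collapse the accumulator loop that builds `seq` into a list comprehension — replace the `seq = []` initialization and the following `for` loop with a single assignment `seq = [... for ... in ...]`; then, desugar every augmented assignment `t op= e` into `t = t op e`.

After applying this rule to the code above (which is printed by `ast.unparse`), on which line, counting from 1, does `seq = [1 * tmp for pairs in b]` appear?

Transformed code:
tmp = 35 // b
b = depth // tmp[22]
tmp = tmp + handle(1)
b = b - 5 // b
record(depth)
seq = [1 * tmp for pairs in b]
tmp = tmp // depth % b
if depth != seq:
    log(tmp)
    tmp = tmp + 30
b = b // depth
tmp = tmp + 13
depth = b * tmp + (b > 24)

6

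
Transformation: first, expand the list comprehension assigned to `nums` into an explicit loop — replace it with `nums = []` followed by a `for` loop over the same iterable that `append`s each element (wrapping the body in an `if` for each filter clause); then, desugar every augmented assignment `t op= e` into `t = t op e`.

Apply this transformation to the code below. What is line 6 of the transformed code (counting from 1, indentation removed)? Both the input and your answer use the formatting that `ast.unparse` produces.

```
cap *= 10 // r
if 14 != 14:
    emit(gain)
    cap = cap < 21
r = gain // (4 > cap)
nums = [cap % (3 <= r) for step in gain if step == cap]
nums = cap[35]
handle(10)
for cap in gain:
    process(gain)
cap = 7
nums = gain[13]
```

Transformed code:
cap = cap * (10 // r)
if 14 != 14:
    emit(gain)
    cap = cap < 21
r = gain // (4 > cap)
nums = []
for step in gain:
    if step == cap:
        nums.append(cap % (3 <= r))
nums = cap[35]
handle(10)
for cap in gain:
    process(gain)
cap = 7
nums = gain[13]

nums = []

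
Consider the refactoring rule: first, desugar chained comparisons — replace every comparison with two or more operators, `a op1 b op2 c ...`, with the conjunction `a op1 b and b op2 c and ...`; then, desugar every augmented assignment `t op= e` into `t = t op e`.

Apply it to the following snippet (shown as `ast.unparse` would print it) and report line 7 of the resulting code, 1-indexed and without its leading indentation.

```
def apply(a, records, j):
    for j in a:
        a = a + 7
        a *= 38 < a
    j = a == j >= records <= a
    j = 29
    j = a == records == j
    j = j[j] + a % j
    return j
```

Transformed code:
def apply(a, records, j):
    for j in a:
        a = a + 7
        a = a * (38 < a)
    j = a == j and j >= records and (records <= a)
    j = 29
    j = a == records and records == j
    j = j[j] + a % j
    return j

j = a == records and records == j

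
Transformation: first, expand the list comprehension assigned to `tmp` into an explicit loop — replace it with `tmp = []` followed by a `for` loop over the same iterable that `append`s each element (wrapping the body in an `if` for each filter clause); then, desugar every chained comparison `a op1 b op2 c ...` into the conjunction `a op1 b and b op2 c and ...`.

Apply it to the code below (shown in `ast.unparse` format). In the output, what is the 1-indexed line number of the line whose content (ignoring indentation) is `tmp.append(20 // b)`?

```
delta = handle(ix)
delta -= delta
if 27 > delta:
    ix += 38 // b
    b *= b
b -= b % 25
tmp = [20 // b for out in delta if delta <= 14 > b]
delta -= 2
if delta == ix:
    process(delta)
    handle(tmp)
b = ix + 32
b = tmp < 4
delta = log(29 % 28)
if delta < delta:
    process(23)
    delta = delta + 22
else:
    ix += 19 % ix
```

10

Transformed code:
delta = handle(ix)
delta -= delta
if 27 > delta:
    ix += 38 // b
    b *= b
b -= b % 25
tmp = []
for out in delta:
    if delta <= 14 and 14 > b:
        tmp.append(20 // b)
delta -= 2
if delta == ix:
    process(delta)
    handle(tmp)
b = ix + 32
b = tmp < 4
delta = log(29 % 28)
if delta < delta:
    process(23)
    delta = delta + 22
else:
    ix += 19 % ix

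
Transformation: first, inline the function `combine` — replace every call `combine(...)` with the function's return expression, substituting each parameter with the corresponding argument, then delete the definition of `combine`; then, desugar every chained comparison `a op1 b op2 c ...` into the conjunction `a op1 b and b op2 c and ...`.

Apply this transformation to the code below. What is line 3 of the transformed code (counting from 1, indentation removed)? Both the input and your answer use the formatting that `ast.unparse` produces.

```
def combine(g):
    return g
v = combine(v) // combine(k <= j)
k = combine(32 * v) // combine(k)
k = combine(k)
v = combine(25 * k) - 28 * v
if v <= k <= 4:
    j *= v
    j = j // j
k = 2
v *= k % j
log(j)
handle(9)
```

k = k

Transformed code:
v = v // (k <= j)
k = 32 * v // k
k = k
v = 25 * k - 28 * v
if v <= k and k <= 4:
    j *= v
    j = j // j
k = 2
v *= k % j
log(j)
handle(9)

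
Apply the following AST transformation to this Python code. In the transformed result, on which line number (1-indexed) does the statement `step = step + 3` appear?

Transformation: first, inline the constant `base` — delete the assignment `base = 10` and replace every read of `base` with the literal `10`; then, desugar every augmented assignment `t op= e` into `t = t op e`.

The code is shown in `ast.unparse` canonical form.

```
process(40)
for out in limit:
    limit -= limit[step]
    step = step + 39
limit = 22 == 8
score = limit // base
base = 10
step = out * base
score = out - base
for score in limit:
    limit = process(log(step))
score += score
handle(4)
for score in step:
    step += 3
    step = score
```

14

Transformed code:
process(40)
for out in limit:
    limit = limit - limit[step]
    step = step + 39
limit = 22 == 8
score = limit // 10
step = out * 10
score = out - 10
for score in limit:
    limit = process(log(step))
score = score + score
handle(4)
for score in step:
    step = step + 3
    step = score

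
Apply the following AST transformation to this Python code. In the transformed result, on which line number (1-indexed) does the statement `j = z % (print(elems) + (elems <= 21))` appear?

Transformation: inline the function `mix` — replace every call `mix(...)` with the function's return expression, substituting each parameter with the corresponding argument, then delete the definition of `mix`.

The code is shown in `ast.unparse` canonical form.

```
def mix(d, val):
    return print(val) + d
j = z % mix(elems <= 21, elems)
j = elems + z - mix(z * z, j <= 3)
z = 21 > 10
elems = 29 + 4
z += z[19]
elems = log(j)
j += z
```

Transformed code:
j = z % (print(elems) + (elems <= 21))
j = elems + z - (print(j <= 3) + z * z)
z = 21 > 10
elems = 29 + 4
z += z[19]
elems = log(j)
j += z

1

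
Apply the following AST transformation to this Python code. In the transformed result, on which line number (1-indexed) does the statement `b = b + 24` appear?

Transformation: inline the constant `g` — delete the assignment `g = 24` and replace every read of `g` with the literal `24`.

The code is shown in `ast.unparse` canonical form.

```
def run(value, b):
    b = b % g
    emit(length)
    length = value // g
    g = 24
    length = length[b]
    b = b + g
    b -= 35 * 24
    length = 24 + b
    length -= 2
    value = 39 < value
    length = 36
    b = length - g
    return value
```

6

Transformed code:
def run(value, b):
    b = b % 24
    emit(length)
    length = value // 24
    length = length[b]
    b = b + 24
    b -= 35 * 24
    length = 24 + b
    length -= 2
    value = 39 < value
    length = 36
    b = length - 24
    return value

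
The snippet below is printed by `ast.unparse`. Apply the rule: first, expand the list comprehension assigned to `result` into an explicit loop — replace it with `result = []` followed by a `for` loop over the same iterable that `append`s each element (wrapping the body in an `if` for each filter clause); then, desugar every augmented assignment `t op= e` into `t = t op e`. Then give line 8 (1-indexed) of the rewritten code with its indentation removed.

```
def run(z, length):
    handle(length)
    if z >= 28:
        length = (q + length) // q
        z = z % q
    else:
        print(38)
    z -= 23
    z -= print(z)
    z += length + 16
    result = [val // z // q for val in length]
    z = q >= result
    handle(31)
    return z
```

z = z - 23

Transformed code:
def run(z, length):
    handle(length)
    if z >= 28:
        length = (q + length) // q
        z = z % q
    else:
        print(38)
    z = z - 23
    z = z - print(z)
    z = z + (length + 16)
    result = []
    for val in length:
        result.append(val // z // q)
    z = q >= result
    handle(31)
    return z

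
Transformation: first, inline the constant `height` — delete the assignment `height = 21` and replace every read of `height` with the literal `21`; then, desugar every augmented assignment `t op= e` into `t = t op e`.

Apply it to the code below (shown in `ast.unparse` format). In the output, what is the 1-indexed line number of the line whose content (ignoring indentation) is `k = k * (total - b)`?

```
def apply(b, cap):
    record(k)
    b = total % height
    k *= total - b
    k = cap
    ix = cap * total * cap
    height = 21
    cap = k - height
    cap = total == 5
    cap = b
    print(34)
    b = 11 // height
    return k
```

Transformed code:
def apply(b, cap):
    record(k)
    b = total % 21
    k = k * (total - b)
    k = cap
    ix = cap * total * cap
    cap = k - 21
    cap = total == 5
    cap = b
    print(34)
    b = 11 // 21
    return k

4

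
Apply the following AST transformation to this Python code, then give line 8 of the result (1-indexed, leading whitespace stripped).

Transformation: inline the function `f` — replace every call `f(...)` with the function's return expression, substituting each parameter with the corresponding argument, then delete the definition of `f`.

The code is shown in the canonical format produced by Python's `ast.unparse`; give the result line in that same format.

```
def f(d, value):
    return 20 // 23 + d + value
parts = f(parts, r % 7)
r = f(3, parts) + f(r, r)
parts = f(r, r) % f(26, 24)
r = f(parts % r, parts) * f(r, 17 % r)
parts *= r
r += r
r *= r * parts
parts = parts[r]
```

parts = parts[r]

Transformed code:
parts = 20 // 23 + parts + r % 7
r = 20 // 23 + 3 + parts + (20 // 23 + r + r)
parts = (20 // 23 + r + r) % (20 // 23 + 26 + 24)
r = (20 // 23 + parts % r + parts) * (20 // 23 + r + 17 % r)
parts *= r
r += r
r *= r * parts
parts = parts[r]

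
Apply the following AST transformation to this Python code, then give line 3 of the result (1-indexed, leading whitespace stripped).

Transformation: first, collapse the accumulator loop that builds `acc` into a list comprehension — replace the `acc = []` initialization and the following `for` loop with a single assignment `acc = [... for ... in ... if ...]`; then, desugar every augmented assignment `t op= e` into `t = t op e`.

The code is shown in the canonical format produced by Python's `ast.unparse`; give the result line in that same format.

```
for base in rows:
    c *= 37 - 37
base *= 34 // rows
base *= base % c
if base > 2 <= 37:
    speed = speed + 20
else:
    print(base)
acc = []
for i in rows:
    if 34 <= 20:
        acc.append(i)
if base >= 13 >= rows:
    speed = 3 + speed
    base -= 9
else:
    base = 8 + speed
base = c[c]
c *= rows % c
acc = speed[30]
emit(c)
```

base = base * (34 // rows)

Transformed code:
for base in rows:
    c = c * (37 - 37)
base = base * (34 // rows)
base = base * (base % c)
if base > 2 <= 37:
    speed = speed + 20
else:
    print(base)
acc = [i for i in rows if 34 <= 20]
if base >= 13 >= rows:
    speed = 3 + speed
    base = base - 9
else:
    base = 8 + speed
base = c[c]
c = c * (rows % c)
acc = speed[30]
emit(c)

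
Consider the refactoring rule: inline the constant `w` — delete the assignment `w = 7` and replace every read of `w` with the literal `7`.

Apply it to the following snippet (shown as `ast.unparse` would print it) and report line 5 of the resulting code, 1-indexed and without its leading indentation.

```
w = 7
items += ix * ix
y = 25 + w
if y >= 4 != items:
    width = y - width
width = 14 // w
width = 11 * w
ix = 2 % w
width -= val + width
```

Transformed code:
items += ix * ix
y = 25 + 7
if y >= 4 != items:
    width = y - width
width = 14 // 7
width = 11 * 7
ix = 2 % 7
width -= val + width

width = 14 // 7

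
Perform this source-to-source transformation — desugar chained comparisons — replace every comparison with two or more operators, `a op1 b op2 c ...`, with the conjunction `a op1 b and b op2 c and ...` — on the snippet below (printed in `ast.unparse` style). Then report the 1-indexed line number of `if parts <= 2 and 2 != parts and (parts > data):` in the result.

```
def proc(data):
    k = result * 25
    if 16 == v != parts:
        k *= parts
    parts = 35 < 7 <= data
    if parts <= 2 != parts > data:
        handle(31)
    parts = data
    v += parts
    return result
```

Transformed code:
def proc(data):
    k = result * 25
    if 16 == v and v != parts:
        k *= parts
    parts = 35 < 7 and 7 <= data
    if parts <= 2 and 2 != parts and (parts > data):
        handle(31)
    parts = data
    v += parts
    return result

6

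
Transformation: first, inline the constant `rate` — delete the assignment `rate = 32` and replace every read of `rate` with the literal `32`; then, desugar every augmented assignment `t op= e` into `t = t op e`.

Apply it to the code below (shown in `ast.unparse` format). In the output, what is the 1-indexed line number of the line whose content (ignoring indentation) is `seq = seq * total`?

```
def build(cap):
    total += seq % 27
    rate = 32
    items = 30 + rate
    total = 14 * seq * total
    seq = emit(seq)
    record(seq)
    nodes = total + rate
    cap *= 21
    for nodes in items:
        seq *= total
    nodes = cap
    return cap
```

10

Transformed code:
def build(cap):
    total = total + seq % 27
    items = 30 + 32
    total = 14 * seq * total
    seq = emit(seq)
    record(seq)
    nodes = total + 32
    cap = cap * 21
    for nodes in items:
        seq = seq * total
    nodes = cap
    return cap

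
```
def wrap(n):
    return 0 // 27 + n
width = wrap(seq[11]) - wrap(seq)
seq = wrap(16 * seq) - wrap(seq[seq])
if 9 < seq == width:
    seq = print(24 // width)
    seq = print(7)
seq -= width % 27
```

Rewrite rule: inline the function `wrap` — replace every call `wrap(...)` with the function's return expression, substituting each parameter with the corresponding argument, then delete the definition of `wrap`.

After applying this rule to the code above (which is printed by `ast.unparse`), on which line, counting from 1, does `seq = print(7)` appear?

5

Transformed code:
width = 0 // 27 + seq[11] - (0 // 27 + seq)
seq = 0 // 27 + 16 * seq - (0 // 27 + seq[seq])
if 9 < seq == width:
    seq = print(24 // width)
    seq = print(7)
seq -= width % 27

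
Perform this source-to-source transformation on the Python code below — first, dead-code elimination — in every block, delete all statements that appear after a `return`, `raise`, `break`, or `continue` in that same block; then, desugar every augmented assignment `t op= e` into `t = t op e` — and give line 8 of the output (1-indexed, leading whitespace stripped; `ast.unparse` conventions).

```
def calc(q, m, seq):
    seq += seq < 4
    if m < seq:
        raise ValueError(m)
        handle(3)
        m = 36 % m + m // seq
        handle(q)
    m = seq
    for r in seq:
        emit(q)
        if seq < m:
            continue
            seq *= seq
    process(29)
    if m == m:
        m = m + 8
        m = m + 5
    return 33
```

if seq < m:

Transformed code:
def calc(q, m, seq):
    seq = seq + (seq < 4)
    if m < seq:
        raise ValueError(m)
    m = seq
    for r in seq:
        emit(q)
        if seq < m:
            continue
    process(29)
    if m == m:
        m = m + 8
        m = m + 5
    return 33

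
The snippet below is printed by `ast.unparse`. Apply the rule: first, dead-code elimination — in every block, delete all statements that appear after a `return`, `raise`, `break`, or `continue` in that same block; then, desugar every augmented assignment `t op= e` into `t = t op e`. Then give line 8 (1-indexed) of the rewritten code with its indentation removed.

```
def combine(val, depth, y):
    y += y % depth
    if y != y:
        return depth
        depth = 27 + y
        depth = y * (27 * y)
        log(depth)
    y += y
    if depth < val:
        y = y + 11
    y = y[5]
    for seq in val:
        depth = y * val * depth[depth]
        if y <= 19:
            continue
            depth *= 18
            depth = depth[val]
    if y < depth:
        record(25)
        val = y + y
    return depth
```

Transformed code:
def combine(val, depth, y):
    y = y + y % depth
    if y != y:
        return depth
    y = y + y
    if depth < val:
        y = y + 11
    y = y[5]
    for seq in val:
        depth = y * val * depth[depth]
        if y <= 19:
            continue
    if y < depth:
        record(25)
        val = y + y
    return depth

y = y[5]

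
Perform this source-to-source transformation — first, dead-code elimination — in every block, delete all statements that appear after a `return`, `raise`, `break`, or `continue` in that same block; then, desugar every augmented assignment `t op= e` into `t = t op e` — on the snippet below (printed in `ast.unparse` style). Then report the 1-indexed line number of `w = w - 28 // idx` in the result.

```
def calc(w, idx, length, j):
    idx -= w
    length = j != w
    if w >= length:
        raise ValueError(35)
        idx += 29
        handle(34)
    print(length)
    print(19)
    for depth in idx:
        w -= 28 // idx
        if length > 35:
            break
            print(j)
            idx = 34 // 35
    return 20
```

9

Transformed code:
def calc(w, idx, length, j):
    idx = idx - w
    length = j != w
    if w >= length:
        raise ValueError(35)
    print(length)
    print(19)
    for depth in idx:
        w = w - 28 // idx
        if length > 35:
            break
    return 20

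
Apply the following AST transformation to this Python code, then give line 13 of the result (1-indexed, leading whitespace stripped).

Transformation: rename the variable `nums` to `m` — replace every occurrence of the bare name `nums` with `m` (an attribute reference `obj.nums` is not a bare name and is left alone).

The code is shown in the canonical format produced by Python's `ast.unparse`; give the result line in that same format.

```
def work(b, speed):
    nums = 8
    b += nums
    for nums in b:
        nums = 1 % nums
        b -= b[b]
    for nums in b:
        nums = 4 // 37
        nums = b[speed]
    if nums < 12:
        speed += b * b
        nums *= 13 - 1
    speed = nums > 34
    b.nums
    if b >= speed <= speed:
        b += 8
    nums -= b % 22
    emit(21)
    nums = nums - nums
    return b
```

Transformed code:
def work(b, speed):
    m = 8
    b += m
    for m in b:
        m = 1 % m
        b -= b[b]
    for m in b:
        m = 4 // 37
        m = b[speed]
    if m < 12:
        speed += b * b
        m *= 13 - 1
    speed = m > 34
    b.nums
    if b >= speed <= speed:
        b += 8
    m -= b % 22
    emit(21)
    m = m - m
    return b

speed = m > 34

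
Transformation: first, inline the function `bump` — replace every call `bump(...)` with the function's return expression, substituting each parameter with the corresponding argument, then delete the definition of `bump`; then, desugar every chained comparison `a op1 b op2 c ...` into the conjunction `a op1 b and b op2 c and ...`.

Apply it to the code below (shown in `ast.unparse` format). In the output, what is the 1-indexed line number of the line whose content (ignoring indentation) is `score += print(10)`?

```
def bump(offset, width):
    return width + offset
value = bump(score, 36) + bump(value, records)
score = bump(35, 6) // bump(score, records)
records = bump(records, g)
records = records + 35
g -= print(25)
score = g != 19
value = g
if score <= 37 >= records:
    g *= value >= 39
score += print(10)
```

10

Transformed code:
value = 36 + score + (records + value)
score = (6 + 35) // (records + score)
records = g + records
records = records + 35
g -= print(25)
score = g != 19
value = g
if score <= 37 and 37 >= records:
    g *= value >= 39
score += print(10)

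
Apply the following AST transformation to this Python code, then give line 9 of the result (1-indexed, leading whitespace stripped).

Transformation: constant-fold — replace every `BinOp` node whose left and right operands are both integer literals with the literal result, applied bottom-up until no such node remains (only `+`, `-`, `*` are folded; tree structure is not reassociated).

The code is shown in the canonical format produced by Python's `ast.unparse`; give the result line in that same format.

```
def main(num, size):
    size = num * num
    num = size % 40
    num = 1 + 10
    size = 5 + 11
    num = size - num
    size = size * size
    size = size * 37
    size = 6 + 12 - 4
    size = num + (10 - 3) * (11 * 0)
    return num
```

size = 14

Transformed code:
def main(num, size):
    size = num * num
    num = size % 40
    num = 11
    size = 16
    num = size - num
    size = size * size
    size = size * 37
    size = 14
    size = num + 0
    return num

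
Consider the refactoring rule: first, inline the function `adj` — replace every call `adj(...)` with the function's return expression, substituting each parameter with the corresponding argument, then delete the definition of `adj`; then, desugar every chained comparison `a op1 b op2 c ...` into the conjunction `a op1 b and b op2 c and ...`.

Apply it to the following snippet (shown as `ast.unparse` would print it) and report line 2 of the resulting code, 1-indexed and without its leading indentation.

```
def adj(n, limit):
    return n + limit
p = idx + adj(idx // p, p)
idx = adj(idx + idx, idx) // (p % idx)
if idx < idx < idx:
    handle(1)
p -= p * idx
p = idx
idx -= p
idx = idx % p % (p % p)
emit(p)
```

idx = (idx + idx + idx) // (p % idx)

Transformed code:
p = idx + (idx // p + p)
idx = (idx + idx + idx) // (p % idx)
if idx < idx and idx < idx:
    handle(1)
p -= p * idx
p = idx
idx -= p
idx = idx % p % (p % p)
emit(p)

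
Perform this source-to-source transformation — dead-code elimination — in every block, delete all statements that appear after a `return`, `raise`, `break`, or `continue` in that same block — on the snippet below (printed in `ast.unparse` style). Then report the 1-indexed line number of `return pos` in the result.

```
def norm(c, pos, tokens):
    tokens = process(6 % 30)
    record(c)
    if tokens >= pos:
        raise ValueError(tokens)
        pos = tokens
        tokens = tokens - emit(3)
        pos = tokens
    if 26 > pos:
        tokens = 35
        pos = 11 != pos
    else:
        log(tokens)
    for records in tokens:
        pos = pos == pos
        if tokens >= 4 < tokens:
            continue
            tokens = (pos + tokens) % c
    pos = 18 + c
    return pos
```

Transformed code:
def norm(c, pos, tokens):
    tokens = process(6 % 30)
    record(c)
    if tokens >= pos:
        raise ValueError(tokens)
    if 26 > pos:
        tokens = 35
        pos = 11 != pos
    else:
        log(tokens)
    for records in tokens:
        pos = pos == pos
        if tokens >= 4 < tokens:
            continue
    pos = 18 + c
    return pos

16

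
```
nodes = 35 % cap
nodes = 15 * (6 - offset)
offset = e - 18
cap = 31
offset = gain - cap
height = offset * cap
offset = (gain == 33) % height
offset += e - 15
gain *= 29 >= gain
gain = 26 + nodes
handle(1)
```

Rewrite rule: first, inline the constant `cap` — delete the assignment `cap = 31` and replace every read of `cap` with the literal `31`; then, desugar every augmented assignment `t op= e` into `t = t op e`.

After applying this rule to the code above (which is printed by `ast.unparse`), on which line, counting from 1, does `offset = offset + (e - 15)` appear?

7

Transformed code:
nodes = 35 % 31
nodes = 15 * (6 - offset)
offset = e - 18
offset = gain - 31
height = offset * 31
offset = (gain == 33) % height
offset = offset + (e - 15)
gain = gain * (29 >= gain)
gain = 26 + nodes
handle(1)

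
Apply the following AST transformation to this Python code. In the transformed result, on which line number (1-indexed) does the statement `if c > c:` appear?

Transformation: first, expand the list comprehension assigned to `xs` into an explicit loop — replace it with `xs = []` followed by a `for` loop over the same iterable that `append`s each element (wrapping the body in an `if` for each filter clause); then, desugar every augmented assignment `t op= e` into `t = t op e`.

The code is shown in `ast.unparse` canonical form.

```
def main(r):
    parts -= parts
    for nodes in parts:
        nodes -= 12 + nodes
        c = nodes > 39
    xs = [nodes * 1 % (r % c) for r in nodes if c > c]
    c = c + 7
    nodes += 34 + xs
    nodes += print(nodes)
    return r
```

8

Transformed code:
def main(r):
    parts = parts - parts
    for nodes in parts:
        nodes = nodes - (12 + nodes)
        c = nodes > 39
    xs = []
    for r in nodes:
        if c > c:
            xs.append(nodes * 1 % (r % c))
    c = c + 7
    nodes = nodes + (34 + xs)
    nodes = nodes + print(nodes)
    return r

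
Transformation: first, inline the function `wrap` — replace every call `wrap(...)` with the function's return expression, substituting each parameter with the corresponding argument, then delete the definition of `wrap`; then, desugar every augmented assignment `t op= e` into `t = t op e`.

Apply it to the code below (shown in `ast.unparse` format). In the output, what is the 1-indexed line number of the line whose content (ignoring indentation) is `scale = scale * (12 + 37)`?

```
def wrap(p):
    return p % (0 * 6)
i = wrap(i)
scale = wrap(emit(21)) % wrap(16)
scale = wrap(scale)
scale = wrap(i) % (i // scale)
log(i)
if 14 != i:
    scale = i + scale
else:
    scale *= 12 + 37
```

9

Transformed code:
i = i % (0 * 6)
scale = emit(21) % (0 * 6) % (16 % (0 * 6))
scale = scale % (0 * 6)
scale = i % (0 * 6) % (i // scale)
log(i)
if 14 != i:
    scale = i + scale
else:
    scale = scale * (12 + 37)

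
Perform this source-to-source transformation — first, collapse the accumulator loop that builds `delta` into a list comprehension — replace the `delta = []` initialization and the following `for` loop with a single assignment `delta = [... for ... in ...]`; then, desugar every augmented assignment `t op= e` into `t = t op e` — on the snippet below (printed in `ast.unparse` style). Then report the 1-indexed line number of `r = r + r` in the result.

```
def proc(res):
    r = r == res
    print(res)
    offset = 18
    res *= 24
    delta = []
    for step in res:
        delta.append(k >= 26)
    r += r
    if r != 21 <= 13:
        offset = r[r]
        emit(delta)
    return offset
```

Transformed code:
def proc(res):
    r = r == res
    print(res)
    offset = 18
    res = res * 24
    delta = [k >= 26 for step in res]
    r = r + r
    if r != 21 <= 13:
        offset = r[r]
        emit(delta)
    return offset

7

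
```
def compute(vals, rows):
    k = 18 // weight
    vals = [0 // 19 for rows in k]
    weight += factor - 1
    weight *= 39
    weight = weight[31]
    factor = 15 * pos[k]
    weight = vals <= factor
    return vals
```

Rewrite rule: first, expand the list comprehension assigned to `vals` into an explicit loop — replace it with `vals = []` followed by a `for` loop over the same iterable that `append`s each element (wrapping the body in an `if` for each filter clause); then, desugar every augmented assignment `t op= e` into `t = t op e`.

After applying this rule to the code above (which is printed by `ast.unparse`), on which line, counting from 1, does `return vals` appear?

Transformed code:
def compute(vals, rows):
    k = 18 // weight
    vals = []
    for rows in k:
        vals.append(0 // 19)
    weight = weight + (factor - 1)
    weight = weight * 39
    weight = weight[31]
    factor = 15 * pos[k]
    weight = vals <= factor
    return vals

11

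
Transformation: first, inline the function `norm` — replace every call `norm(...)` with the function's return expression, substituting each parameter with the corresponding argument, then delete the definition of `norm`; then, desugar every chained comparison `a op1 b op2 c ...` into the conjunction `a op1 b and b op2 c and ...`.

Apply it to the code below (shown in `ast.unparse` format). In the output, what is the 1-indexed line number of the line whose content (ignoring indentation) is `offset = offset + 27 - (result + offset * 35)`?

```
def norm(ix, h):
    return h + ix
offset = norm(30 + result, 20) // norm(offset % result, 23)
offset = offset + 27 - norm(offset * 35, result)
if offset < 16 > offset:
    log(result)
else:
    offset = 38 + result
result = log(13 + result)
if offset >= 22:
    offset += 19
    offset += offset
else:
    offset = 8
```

2

Transformed code:
offset = (20 + (30 + result)) // (23 + offset % result)
offset = offset + 27 - (result + offset * 35)
if offset < 16 and 16 > offset:
    log(result)
else:
    offset = 38 + result
result = log(13 + result)
if offset >= 22:
    offset += 19
    offset += offset
else:
    offset = 8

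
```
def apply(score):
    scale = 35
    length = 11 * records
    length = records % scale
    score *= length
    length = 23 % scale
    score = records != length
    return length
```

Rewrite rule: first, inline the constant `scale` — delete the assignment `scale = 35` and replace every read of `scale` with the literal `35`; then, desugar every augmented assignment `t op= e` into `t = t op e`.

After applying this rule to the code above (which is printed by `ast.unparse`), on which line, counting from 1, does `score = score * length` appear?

Transformed code:
def apply(score):
    length = 11 * records
    length = records % 35
    score = score * length
    length = 23 % 35
    score = records != length
    return length

4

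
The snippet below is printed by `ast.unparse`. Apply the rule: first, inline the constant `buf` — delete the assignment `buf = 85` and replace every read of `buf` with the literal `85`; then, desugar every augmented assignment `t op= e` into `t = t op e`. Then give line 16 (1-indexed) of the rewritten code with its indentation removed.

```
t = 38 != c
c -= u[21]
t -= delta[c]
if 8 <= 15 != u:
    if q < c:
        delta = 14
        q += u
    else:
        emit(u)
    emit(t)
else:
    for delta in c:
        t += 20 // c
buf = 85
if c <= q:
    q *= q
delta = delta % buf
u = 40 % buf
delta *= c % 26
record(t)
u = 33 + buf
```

Transformed code:
t = 38 != c
c = c - u[21]
t = t - delta[c]
if 8 <= 15 != u:
    if q < c:
        delta = 14
        q = q + u
    else:
        emit(u)
    emit(t)
else:
    for delta in c:
        t = t + 20 // c
if c <= q:
    q = q * q
delta = delta % 85
u = 40 % 85
delta = delta * (c % 26)
record(t)
u = 33 + 85

delta = delta % 85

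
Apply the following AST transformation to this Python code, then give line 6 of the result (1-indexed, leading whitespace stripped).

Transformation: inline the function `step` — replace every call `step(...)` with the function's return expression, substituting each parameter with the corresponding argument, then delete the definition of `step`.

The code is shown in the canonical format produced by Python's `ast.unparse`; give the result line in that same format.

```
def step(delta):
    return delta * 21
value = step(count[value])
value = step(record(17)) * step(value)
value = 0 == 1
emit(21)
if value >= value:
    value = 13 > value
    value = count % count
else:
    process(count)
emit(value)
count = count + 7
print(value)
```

value = 13 > value

Transformed code:
value = count[value] * 21
value = record(17) * 21 * (value * 21)
value = 0 == 1
emit(21)
if value >= value:
    value = 13 > value
    value = count % count
else:
    process(count)
emit(value)
count = count + 7
print(value)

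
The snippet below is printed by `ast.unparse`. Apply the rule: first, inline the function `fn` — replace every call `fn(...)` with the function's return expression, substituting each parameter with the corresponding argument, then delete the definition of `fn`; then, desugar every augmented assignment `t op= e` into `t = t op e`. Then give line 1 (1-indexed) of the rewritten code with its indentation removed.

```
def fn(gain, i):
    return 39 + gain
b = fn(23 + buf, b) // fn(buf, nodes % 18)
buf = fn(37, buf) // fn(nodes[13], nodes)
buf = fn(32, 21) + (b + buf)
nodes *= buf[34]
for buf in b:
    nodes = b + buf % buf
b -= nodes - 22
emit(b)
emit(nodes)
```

b = (39 + (23 + buf)) // (39 + buf)

Transformed code:
b = (39 + (23 + buf)) // (39 + buf)
buf = (39 + 37) // (39 + nodes[13])
buf = 39 + 32 + (b + buf)
nodes = nodes * buf[34]
for buf in b:
    nodes = b + buf % buf
b = b - (nodes - 22)
emit(b)
emit(nodes)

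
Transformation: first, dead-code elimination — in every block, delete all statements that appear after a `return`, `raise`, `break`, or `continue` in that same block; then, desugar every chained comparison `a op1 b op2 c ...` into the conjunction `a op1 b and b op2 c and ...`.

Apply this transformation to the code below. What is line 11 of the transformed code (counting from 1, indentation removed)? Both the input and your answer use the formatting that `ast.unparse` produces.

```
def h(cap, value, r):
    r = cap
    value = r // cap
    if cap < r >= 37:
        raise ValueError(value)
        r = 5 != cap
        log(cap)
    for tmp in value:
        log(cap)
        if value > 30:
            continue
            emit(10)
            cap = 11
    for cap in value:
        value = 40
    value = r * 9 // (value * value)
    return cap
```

value = 40

Transformed code:
def h(cap, value, r):
    r = cap
    value = r // cap
    if cap < r and r >= 37:
        raise ValueError(value)
    for tmp in value:
        log(cap)
        if value > 30:
            continue
    for cap in value:
        value = 40
    value = r * 9 // (value * value)
    return cap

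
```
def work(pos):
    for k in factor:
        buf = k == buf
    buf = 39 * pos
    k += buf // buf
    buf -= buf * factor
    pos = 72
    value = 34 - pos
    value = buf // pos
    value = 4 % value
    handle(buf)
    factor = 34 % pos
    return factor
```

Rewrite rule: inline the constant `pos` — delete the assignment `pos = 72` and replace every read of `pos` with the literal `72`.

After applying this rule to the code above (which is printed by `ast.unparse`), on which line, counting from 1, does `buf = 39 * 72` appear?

Transformed code:
def work(pos):
    for k in factor:
        buf = k == buf
    buf = 39 * 72
    k += buf // buf
    buf -= buf * factor
    value = 34 - 72
    value = buf // 72
    value = 4 % value
    handle(buf)
    factor = 34 % 72
    return factor

4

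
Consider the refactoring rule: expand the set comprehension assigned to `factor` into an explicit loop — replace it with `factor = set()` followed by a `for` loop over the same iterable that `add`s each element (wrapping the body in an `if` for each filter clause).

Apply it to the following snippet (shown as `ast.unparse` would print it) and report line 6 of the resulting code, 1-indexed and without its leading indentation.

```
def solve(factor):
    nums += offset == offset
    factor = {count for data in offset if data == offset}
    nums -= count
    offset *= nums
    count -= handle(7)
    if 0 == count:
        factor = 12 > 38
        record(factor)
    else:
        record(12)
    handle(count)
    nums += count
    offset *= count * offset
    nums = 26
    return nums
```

factor.add(count)

Transformed code:
def solve(factor):
    nums += offset == offset
    factor = set()
    for data in offset:
        if data == offset:
            factor.add(count)
    nums -= count
    offset *= nums
    count -= handle(7)
    if 0 == count:
        factor = 12 > 38
        record(factor)
    else:
        record(12)
    handle(count)
    nums += count
    offset *= count * offset
    nums = 26
    return nums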